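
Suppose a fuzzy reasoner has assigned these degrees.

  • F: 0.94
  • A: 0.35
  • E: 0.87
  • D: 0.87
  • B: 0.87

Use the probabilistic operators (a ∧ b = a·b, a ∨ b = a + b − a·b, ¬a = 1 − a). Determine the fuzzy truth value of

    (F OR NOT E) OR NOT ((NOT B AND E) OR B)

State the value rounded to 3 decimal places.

0.954

NOT E = 1 − 0.8700 = 0.1300
F OR NOT E = a + b − a·b on (0.9400, 0.1300) = 0.9478
NOT B = 1 − 0.8700 = 0.1300
NOT B AND E = a·b on (0.1300, 0.8700) = 0.1131
(NOT B AND E) OR B = a + b − a·b on (0.1131, 0.8700) = 0.8847
NOT ((NOT B AND E) OR B) = 1 − 0.8847 = 0.1153
(F OR NOT E) OR NOT ((NOT B AND E) OR B) = a + b − a·b on (0.9478, 0.1153) = 0.9538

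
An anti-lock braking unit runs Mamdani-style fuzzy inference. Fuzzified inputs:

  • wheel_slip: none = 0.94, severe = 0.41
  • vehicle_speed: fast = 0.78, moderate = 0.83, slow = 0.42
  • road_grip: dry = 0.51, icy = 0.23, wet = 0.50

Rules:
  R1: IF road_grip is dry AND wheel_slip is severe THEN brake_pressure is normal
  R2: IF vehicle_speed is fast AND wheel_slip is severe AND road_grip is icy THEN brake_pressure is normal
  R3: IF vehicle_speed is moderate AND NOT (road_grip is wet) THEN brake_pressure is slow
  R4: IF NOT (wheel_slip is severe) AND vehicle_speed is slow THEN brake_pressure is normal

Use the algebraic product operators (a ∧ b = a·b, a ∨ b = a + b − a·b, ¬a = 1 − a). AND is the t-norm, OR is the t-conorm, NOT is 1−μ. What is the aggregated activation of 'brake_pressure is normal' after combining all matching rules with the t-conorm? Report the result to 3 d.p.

0.449

R1: dry=0.51, severe=0.41; AND[a·b] → w = 0.2091
R2: fast=0.78, severe=0.41, icy=0.23; AND[a·b] → w = 0.0736
R3: moderate=0.83, ¬wet=1−0.50=0.50; AND[a·b] → w = 0.4150
R4: ¬severe=1−0.41=0.59, slow=0.42; AND[a·b] → w = 0.2478
Rules with consequent 'normal': {R1, R2, R4} → strengths 0.2091, 0.0736, 0.2478
Aggregate via t-conorm [a + b − a·b]: 0.4488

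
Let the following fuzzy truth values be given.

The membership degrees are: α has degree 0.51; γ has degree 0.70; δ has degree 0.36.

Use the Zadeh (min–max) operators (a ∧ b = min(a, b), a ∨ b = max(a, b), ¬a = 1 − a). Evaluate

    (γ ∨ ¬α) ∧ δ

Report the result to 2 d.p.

0.36

¬α = 1 − 0.51 = 0.49
γ ∨ ¬α = max(a, b) on (0.70, 0.49) = 0.70
(γ ∨ ¬α) ∧ δ = min(a, b) on (0.70, 0.36) = 0.36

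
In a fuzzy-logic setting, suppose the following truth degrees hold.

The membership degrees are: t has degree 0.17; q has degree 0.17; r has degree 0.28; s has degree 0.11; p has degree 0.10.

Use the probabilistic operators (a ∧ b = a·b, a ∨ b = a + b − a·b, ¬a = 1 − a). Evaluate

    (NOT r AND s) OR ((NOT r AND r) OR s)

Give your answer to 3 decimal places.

NOT r = 1 − 0.2800 = 0.7200
NOT r AND s = a·b on (0.7200, 0.1100) = 0.0792
NOT r = 1 − 0.2800 = 0.7200
NOT r AND r = a·b on (0.7200, 0.2800) = 0.2016
(NOT r AND r) OR s = a + b − a·b on (0.2016, 0.1100) = 0.2894
(NOT r AND s) OR ((NOT r AND r) OR s) = a + b − a·b on (0.0792, 0.2894) = 0.3457

0.346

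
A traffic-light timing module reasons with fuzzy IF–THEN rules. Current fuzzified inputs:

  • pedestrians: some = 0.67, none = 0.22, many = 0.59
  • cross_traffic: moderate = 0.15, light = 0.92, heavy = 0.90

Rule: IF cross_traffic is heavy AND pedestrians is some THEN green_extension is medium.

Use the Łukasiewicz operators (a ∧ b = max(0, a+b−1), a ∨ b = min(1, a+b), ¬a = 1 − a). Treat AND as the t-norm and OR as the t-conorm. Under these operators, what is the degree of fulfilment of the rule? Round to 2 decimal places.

0.57

firing strength: heavy=0.90, some=0.67; AND[max(0, a+b−1)] → w = 0.57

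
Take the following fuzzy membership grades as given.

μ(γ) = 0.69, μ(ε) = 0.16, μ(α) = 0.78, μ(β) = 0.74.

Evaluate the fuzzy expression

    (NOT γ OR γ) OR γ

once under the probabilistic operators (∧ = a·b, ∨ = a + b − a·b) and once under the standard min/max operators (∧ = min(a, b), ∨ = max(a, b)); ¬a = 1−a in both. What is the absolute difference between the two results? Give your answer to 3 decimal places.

0.244

Under probabilistic:
  NOT γ = 1 − 0.6900 = 0.3100
  NOT γ OR γ = a + b − a·b on (0.3100, 0.6900) = 0.7861
  (NOT γ OR γ) OR γ = a + b − a·b on (0.7861, 0.6900) = 0.9337
  → value = 0.9337
Under standard min/max:
  NOT γ = 1 − 0.69 = 0.31
  NOT γ OR γ = max(a, b) on (0.31, 0.69) = 0.69
  (NOT γ OR γ) OR γ = max(a, b) on (0.69, 0.69) = 0.69
  → value = 0.6900
|0.9337 − 0.6900| = 0.244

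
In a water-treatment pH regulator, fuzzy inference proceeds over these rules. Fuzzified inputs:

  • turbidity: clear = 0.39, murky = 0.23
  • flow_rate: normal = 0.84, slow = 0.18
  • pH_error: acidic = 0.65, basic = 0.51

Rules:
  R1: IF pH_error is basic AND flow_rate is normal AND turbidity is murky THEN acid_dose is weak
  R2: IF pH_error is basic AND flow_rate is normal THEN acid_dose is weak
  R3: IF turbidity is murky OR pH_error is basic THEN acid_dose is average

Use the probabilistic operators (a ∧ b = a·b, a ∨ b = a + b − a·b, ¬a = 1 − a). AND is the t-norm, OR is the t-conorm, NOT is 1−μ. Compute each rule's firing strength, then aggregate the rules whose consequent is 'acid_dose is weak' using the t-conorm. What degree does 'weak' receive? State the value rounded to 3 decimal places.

R1: basic=0.51, normal=0.84, murky=0.23; AND[a·b] → w = 0.0985
R2: basic=0.51, normal=0.84; AND[a·b] → w = 0.4284
R3: murky=0.23, basic=0.51; OR[a + b − a·b] → w = 0.6227
Rules with consequent 'weak': {R1, R2} → strengths 0.0985, 0.4284
Aggregate via t-conorm [a + b − a·b]: 0.4847

0.485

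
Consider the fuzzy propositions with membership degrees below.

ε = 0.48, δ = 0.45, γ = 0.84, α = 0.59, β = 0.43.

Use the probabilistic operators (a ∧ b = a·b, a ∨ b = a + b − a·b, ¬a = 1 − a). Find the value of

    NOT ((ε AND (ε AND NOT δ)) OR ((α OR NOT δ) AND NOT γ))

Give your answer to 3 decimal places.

0.759

NOT δ = 1 − 0.4500 = 0.5500
ε AND NOT δ = a·b on (0.4800, 0.5500) = 0.2640
ε AND (ε AND NOT δ) = a·b on (0.4800, 0.2640) = 0.1267
NOT δ = 1 − 0.4500 = 0.5500
α OR NOT δ = a + b − a·b on (0.5900, 0.5500) = 0.8155
NOT γ = 1 − 0.8400 = 0.1600
(α OR NOT δ) AND NOT γ = a·b on (0.8155, 0.1600) = 0.1305
(ε AND (ε AND NOT δ)) OR ((α OR NOT δ) AND NOT γ) = a + b − a·b on (0.1267, 0.1305) = 0.2407
NOT ((ε AND (ε AND NOT δ)) OR ((α OR NOT δ) AND NOT γ)) = 1 − 0.2407 = 0.7593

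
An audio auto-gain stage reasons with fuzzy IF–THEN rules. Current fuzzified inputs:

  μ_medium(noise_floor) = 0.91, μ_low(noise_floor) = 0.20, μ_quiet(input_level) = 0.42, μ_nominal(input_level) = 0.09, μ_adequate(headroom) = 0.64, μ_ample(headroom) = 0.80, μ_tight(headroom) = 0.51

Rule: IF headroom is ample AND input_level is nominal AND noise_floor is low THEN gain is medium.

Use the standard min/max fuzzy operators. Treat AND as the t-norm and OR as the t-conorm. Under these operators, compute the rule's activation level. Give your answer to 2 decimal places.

firing strength: ample=0.80, nominal=0.09, low=0.20; AND[min(a, b)] → w = 0.09

0.09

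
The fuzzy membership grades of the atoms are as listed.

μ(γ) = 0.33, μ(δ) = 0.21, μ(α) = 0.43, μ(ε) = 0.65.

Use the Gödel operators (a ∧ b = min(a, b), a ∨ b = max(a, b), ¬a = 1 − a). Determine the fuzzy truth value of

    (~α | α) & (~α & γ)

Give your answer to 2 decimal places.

0.33

~α = 1 − 0.43 = 0.57
~α | α = max(a, b) on (0.57, 0.43) = 0.57
~α = 1 − 0.43 = 0.57
~α & γ = min(a, b) on (0.57, 0.33) = 0.33
(~α | α) & (~α & γ) = min(a, b) on (0.57, 0.33) = 0.33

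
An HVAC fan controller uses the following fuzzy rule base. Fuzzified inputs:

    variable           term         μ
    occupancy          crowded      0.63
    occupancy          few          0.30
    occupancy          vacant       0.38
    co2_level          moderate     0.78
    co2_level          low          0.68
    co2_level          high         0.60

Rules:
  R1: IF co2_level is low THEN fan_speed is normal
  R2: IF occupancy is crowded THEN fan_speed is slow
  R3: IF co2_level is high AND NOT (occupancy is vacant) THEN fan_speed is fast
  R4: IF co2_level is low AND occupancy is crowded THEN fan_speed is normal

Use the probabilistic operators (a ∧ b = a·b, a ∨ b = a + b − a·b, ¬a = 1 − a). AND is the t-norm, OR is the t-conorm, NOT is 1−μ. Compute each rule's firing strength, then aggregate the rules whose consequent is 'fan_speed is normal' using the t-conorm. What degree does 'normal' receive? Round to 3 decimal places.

0.817

R1: low=0.68 → w = 0.6800
R2: crowded=0.63 → w = 0.6300
R3: high=0.60, ¬vacant=1−0.38=0.62; AND[a·b] → w = 0.3720
R4: low=0.68, crowded=0.63; AND[a·b] → w = 0.4284
Rules with consequent 'normal': {R1, R4} → strengths 0.6800, 0.4284
Aggregate via t-conorm [a + b − a·b]: 0.8171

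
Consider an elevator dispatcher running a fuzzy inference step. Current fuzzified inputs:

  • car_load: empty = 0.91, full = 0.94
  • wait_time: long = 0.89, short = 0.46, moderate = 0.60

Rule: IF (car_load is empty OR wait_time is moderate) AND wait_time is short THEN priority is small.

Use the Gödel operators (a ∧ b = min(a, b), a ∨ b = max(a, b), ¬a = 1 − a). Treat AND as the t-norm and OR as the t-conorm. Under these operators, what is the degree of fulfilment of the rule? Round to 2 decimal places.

firing strength: (empty=0.91 OR moderate=0.60) = 0.91; AND[min(a, b)] with short=0.46 → w = 0.46

0.46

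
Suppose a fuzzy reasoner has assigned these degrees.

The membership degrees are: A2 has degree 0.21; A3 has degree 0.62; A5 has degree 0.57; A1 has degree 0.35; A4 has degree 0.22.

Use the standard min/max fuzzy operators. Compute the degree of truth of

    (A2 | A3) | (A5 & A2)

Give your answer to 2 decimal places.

A2 | A3 = max(a, b) on (0.21, 0.62) = 0.62
A5 & A2 = min(a, b) on (0.57, 0.21) = 0.21
(A2 | A3) | (A5 & A2) = max(a, b) on (0.62, 0.21) = 0.62

0.62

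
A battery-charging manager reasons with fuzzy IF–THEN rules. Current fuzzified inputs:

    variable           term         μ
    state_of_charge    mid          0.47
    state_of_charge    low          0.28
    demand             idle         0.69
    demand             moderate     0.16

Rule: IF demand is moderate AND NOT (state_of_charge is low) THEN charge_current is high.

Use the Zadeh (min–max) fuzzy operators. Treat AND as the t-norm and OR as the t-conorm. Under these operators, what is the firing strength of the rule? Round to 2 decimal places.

firing strength: moderate=0.16, ¬low=1−0.28=0.72; AND[min(a, b)] → w = 0.16

0.16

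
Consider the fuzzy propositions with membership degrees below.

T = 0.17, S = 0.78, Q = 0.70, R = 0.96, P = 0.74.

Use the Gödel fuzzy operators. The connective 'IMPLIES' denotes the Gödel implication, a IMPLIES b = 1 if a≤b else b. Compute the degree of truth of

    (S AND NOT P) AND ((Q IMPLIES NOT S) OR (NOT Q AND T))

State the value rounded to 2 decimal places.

NOT P = 1 − 0.74 = 0.26
S AND NOT P = min(a, b) on (0.78, 0.26) = 0.26
NOT S = 1 − 0.78 = 0.22
Q IMPLIES NOT S  [Gödel: 1 if a≤b else b] with a=0.70, b=0.22 → 0.22
NOT Q = 1 − 0.70 = 0.30
NOT Q AND T = min(a, b) on (0.30, 0.17) = 0.17
(Q IMPLIES NOT S) OR (NOT Q AND T) = max(a, b) on (0.22, 0.17) = 0.22
(S AND NOT P) AND ((Q IMPLIES NOT S) OR (NOT Q AND T)) = min(a, b) on (0.26, 0.22) = 0.22

0.22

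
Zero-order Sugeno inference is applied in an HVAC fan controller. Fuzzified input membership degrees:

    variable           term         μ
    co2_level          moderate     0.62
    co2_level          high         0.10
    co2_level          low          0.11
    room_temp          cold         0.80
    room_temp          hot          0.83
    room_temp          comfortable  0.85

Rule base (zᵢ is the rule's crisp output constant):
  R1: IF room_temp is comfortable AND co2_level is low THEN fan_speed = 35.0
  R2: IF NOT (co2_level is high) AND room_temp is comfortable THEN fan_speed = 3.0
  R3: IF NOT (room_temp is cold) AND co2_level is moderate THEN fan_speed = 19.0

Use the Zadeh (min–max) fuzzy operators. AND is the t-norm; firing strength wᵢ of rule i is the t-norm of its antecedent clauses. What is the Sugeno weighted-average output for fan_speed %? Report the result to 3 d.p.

R1 (z=35.0): comfortable=0.85, low=0.11; AND[min(a, b)] → w = 0.11
R2 (z=3.0): ¬high=1−0.10=0.90, comfortable=0.85; AND[min(a, b)] → w = 0.85
R3 (z=19.0): ¬cold=1−0.80=0.20, moderate=0.62; AND[min(a, b)] → w = 0.20
Weighted average = (0.11·35.0 + 0.85·3.0 + 0.20·19.0) / (0.11 + 0.85 + 0.20)
  = 10.2000 / 1.1600 = 8.793

8.793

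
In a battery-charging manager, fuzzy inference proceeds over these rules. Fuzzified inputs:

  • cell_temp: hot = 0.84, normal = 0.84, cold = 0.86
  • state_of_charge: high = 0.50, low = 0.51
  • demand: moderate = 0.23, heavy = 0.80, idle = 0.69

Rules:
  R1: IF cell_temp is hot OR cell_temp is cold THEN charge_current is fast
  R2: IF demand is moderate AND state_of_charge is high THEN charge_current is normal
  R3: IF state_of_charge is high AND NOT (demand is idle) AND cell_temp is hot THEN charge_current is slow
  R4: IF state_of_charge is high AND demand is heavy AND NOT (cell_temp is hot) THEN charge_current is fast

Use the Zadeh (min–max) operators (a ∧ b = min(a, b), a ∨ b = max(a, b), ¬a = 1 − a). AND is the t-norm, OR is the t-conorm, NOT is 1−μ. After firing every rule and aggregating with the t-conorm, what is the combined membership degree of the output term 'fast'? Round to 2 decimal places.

0.86

R1: hot=0.84, cold=0.86; OR[max(a, b)] → w = 0.86
R2: moderate=0.23, high=0.50; AND[min(a, b)] → w = 0.23
R3: high=0.50, ¬idle=1−0.69=0.31, hot=0.84; AND[min(a, b)] → w = 0.31
R4: high=0.50, heavy=0.80, ¬hot=1−0.84=0.16; AND[min(a, b)] → w = 0.16
Rules with consequent 'fast': {R1, R4} → strengths 0.86, 0.16
Aggregate via t-conorm [max(a, b)]: 0.86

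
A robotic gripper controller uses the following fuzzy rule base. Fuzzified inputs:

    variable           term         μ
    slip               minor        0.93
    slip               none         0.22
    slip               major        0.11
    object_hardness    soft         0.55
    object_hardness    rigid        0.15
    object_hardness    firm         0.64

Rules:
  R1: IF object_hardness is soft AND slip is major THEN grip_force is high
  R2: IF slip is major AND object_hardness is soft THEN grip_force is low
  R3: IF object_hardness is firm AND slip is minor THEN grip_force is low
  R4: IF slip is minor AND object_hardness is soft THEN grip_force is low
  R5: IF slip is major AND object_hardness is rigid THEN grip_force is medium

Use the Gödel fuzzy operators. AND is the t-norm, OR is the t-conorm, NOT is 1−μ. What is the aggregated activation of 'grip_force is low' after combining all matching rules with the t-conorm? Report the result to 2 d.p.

0.64

R1: soft=0.55, major=0.11; AND[min(a, b)] → w = 0.11
R2: major=0.11, soft=0.55; AND[min(a, b)] → w = 0.11
R3: firm=0.64, minor=0.93; AND[min(a, b)] → w = 0.64
R4: minor=0.93, soft=0.55; AND[min(a, b)] → w = 0.55
R5: major=0.11, rigid=0.15; AND[min(a, b)] → w = 0.11
Rules with consequent 'low': {R2, R3, R4} → strengths 0.11, 0.64, 0.55
Aggregate via t-conorm [max(a, b)]: 0.64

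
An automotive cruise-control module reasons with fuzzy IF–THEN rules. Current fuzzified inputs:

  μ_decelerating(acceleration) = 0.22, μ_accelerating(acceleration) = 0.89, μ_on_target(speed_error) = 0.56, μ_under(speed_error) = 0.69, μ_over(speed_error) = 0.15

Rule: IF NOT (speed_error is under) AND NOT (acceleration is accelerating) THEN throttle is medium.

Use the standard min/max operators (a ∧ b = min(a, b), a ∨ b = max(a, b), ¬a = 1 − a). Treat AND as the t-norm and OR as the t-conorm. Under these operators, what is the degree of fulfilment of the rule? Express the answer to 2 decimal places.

firing strength: ¬under=1−0.69=0.31, ¬accelerating=1−0.89=0.11; AND[min(a, b)] → w = 0.11

0.11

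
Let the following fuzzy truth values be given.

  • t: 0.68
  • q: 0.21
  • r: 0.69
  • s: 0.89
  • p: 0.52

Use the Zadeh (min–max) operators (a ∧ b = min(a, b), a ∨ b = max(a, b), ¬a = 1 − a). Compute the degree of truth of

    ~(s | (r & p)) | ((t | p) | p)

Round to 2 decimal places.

r & p = min(a, b) on (0.69, 0.52) = 0.52
s | (r & p) = max(a, b) on (0.89, 0.52) = 0.89
~(s | (r & p)) = 1 − 0.89 = 0.11
t | p = max(a, b) on (0.68, 0.52) = 0.68
(t | p) | p = max(a, b) on (0.68, 0.52) = 0.68
~(s | (r & p)) | ((t | p) | p) = max(a, b) on (0.11, 0.68) = 0.68

0.68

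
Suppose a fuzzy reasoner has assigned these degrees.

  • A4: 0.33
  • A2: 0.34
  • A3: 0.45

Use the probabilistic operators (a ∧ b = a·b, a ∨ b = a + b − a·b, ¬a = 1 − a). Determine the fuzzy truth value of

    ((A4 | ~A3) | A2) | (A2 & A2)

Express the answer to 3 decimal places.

0.824

~A3 = 1 − 0.4500 = 0.5500
A4 | ~A3 = a + b − a·b on (0.3300, 0.5500) = 0.6985
(A4 | ~A3) | A2 = a + b − a·b on (0.6985, 0.3400) = 0.8010
A2 & A2 = a·b on (0.3400, 0.3400) = 0.1156
((A4 | ~A3) | A2) | (A2 & A2) = a + b − a·b on (0.8010, 0.1156) = 0.8240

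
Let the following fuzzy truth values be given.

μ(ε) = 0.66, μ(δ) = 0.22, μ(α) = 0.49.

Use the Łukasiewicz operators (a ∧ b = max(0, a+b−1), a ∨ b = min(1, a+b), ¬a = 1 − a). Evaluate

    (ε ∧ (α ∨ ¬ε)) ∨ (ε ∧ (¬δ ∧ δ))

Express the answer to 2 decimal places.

¬ε = 1 − 0.66 = 0.34
α ∨ ¬ε = min(1, a+b) on (0.49, 0.34) = 0.83
ε ∧ (α ∨ ¬ε) = max(0, a+b−1) on (0.66, 0.83) = 0.49
¬δ = 1 − 0.22 = 0.78
¬δ ∧ δ = max(0, a+b−1) on (0.78, 0.22) = 0.00
ε ∧ (¬δ ∧ δ) = max(0, a+b−1) on (0.66, 0.00) = 0.00
(ε ∧ (α ∨ ¬ε)) ∨ (ε ∧ (¬δ ∧ δ)) = min(1, a+b) on (0.49, 0.00) = 0.49

0.49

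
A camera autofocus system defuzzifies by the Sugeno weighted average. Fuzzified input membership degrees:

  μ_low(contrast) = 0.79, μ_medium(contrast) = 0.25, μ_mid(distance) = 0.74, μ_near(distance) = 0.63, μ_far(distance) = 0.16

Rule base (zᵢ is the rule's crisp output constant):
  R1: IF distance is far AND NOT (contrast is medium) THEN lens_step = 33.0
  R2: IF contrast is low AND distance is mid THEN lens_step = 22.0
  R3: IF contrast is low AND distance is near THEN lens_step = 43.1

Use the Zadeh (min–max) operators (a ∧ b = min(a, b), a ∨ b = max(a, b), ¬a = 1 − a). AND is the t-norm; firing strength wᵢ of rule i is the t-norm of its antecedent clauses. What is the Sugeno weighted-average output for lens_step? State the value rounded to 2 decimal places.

R1 (z=33.0): far=0.16, ¬medium=1−0.25=0.75; AND[min(a, b)] → w = 0.16
R2 (z=22.0): low=0.79, mid=0.74; AND[min(a, b)] → w = 0.74
R3 (z=43.1): low=0.79, near=0.63; AND[min(a, b)] → w = 0.63
Weighted average = (0.16·33.0 + 0.74·22.0 + 0.63·43.1) / (0.16 + 0.74 + 0.63)
  = 48.7130 / 1.5300 = 31.84

31.84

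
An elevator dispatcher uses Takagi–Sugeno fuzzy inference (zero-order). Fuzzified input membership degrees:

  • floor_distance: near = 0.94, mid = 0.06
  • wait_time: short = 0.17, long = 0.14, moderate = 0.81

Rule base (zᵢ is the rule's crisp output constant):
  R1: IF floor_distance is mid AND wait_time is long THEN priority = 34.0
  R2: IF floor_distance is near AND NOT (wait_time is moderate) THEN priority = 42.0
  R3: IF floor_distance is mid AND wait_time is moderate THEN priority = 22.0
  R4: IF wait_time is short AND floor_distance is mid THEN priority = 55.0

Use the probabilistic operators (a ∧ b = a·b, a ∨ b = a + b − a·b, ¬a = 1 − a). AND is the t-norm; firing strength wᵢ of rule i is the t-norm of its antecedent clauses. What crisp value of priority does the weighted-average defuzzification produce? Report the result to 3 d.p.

R1 (z=34.0): mid=0.06, long=0.14; AND[a·b] → w = 0.0084
R2 (z=42.0): near=0.94, ¬moderate=1−0.81=0.19; AND[a·b] → w = 0.1786
R3 (z=22.0): mid=0.06, moderate=0.81; AND[a·b] → w = 0.0486
R4 (z=55.0): short=0.17, mid=0.06; AND[a·b] → w = 0.0102
Weighted average = (0.0084·34.0 + 0.1786·42.0 + 0.0486·22.0 + 0.0102·55.0) / (0.0084 + 0.1786 + 0.0486 + 0.0102)
  = 9.4170 / 0.2458 = 38.312

38.312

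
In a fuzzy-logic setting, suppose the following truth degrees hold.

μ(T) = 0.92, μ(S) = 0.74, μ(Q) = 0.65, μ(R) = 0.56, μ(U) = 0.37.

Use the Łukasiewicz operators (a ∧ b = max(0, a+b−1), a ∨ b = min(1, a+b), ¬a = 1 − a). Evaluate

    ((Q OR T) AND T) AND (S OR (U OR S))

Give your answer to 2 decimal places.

Q OR T = min(1, a+b) on (0.65, 0.92) = 1.00
(Q OR T) AND T = max(0, a+b−1) on (1.00, 0.92) = 0.92
U OR S = min(1, a+b) on (0.37, 0.74) = 1.00
S OR (U OR S) = min(1, a+b) on (0.74, 1.00) = 1.00
((Q OR T) AND T) AND (S OR (U OR S)) = max(0, a+b−1) on (0.92, 1.00) = 0.92

0.92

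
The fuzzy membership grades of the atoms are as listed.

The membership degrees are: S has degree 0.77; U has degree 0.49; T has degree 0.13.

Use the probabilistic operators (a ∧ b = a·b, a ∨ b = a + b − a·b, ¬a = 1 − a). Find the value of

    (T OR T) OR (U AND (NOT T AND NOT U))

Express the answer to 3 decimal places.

T OR T = a + b − a·b on (0.1300, 0.1300) = 0.2431
NOT T = 1 − 0.1300 = 0.8700
NOT U = 1 − 0.4900 = 0.5100
NOT T AND NOT U = a·b on (0.8700, 0.5100) = 0.4437
U AND (NOT T AND NOT U) = a·b on (0.4900, 0.4437) = 0.2174
(T OR T) OR (U AND (NOT T AND NOT U)) = a + b − a·b on (0.2431, 0.2174) = 0.4077

0.408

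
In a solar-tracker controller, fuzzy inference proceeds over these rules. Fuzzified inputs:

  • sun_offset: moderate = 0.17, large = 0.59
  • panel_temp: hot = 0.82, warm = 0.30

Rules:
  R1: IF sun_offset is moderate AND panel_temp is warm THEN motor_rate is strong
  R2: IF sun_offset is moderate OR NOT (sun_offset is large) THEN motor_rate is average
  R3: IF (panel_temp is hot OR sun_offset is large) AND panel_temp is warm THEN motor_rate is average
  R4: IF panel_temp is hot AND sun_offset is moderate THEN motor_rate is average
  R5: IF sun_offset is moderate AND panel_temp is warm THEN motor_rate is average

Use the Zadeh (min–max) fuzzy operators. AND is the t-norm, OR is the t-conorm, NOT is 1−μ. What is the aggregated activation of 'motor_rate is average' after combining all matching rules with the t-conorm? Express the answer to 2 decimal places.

0.41

R1: moderate=0.17, warm=0.30; AND[min(a, b)] → w = 0.17
R2: moderate=0.17, ¬large=1−0.59=0.41; OR[max(a, b)] → w = 0.41
R3: (hot=0.82 OR large=0.59) = 0.82; AND[min(a, b)] with warm=0.30 → w = 0.30
R4: hot=0.82, moderate=0.17; AND[min(a, b)] → w = 0.17
R5: moderate=0.17, warm=0.30; AND[min(a, b)] → w = 0.17
Rules with consequent 'average': {R2, R3, R4, R5} → strengths 0.41, 0.30, 0.17, 0.17
Aggregate via t-conorm [max(a, b)]: 0.41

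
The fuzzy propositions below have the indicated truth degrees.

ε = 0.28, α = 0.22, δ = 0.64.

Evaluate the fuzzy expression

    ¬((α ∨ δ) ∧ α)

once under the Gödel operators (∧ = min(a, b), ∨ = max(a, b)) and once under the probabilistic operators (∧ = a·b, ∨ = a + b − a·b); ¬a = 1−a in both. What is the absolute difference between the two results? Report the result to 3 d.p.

0.062

Under Gödel:
  α ∨ δ = max(a, b) on (0.22, 0.64) = 0.64
  (α ∨ δ) ∧ α = min(a, b) on (0.64, 0.22) = 0.22
  ¬((α ∨ δ) ∧ α) = 1 − 0.22 = 0.78
  → value = 0.7800
Under probabilistic:
  α ∨ δ = a + b − a·b on (0.2200, 0.6400) = 0.7192
  (α ∨ δ) ∧ α = a·b on (0.7192, 0.2200) = 0.1582
  ¬((α ∨ δ) ∧ α) = 1 − 0.1582 = 0.8418
  → value = 0.8418
|0.7800 − 0.8418| = 0.062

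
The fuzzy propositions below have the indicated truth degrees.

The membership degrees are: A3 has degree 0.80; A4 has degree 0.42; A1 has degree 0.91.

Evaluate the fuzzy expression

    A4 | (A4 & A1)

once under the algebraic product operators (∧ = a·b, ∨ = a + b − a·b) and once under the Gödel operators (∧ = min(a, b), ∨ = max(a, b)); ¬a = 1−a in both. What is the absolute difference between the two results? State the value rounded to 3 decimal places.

Under algebraic product:
  A4 & A1 = a·b on (0.4200, 0.9100) = 0.3822
  A4 | (A4 & A1) = a + b − a·b on (0.4200, 0.3822) = 0.6417
  → value = 0.6417
Under Gödel:
  A4 & A1 = min(a, b) on (0.42, 0.91) = 0.42
  A4 | (A4 & A1) = max(a, b) on (0.42, 0.42) = 0.42
  → value = 0.4200
|0.6417 − 0.4200| = 0.222

0.222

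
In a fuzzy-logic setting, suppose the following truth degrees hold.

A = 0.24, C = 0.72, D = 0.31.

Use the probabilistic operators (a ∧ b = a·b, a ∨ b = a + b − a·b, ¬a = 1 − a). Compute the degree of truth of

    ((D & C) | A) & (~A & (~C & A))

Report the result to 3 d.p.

0.021

D & C = a·b on (0.3100, 0.7200) = 0.2232
(D & C) | A = a + b − a·b on (0.2232, 0.2400) = 0.4096
~A = 1 − 0.2400 = 0.7600
~C = 1 − 0.7200 = 0.2800
~C & A = a·b on (0.2800, 0.2400) = 0.0672
~A & (~C & A) = a·b on (0.7600, 0.0672) = 0.0511
((D & C) | A) & (~A & (~C & A)) = a·b on (0.4096, 0.0511) = 0.0209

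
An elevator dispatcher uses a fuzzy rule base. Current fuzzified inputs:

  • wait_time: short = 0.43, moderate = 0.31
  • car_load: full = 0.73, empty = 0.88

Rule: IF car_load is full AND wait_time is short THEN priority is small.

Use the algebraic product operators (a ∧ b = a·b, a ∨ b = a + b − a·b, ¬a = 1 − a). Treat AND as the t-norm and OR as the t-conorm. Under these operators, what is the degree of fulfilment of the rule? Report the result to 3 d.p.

0.314

firing strength: full=0.73, short=0.43; AND[a·b] → w = 0.3139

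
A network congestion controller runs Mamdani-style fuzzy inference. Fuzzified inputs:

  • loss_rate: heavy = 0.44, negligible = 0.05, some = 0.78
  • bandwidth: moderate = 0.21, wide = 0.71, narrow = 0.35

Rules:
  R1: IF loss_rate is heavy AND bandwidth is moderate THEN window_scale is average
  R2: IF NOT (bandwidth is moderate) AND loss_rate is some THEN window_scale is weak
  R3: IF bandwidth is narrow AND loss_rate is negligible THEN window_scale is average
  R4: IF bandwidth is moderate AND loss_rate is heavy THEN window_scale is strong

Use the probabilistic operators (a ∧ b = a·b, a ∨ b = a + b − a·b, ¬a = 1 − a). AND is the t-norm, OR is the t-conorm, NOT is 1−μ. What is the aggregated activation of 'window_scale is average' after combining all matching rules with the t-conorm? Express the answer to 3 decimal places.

R1: heavy=0.44, moderate=0.21; AND[a·b] → w = 0.0924
R2: ¬moderate=1−0.21=0.79, some=0.78; AND[a·b] → w = 0.6162
R3: narrow=0.35, negligible=0.05; AND[a·b] → w = 0.0175
R4: moderate=0.21, heavy=0.44; AND[a·b] → w = 0.0924
Rules with consequent 'average': {R1, R3} → strengths 0.0924, 0.0175
Aggregate via t-conorm [a + b − a·b]: 0.1083

0.108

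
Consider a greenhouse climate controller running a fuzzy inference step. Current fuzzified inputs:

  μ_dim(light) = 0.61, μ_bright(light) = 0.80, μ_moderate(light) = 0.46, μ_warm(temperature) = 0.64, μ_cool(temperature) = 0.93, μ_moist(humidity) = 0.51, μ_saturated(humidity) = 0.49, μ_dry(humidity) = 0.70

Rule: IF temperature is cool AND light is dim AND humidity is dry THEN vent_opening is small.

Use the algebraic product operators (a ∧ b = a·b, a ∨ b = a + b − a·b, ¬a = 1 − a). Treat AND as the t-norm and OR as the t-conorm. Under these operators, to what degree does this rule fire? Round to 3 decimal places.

0.397

firing strength: cool=0.93, dim=0.61, dry=0.70; AND[a·b] → w = 0.3971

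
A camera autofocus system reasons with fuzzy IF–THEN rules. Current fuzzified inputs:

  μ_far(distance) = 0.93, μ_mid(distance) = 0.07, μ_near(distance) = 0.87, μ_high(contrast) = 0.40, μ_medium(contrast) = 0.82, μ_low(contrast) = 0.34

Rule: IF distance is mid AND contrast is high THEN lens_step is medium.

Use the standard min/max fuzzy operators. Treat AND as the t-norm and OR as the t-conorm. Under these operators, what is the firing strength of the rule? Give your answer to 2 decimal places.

0.07

firing strength: mid=0.07, high=0.40; AND[min(a, b)] → w = 0.07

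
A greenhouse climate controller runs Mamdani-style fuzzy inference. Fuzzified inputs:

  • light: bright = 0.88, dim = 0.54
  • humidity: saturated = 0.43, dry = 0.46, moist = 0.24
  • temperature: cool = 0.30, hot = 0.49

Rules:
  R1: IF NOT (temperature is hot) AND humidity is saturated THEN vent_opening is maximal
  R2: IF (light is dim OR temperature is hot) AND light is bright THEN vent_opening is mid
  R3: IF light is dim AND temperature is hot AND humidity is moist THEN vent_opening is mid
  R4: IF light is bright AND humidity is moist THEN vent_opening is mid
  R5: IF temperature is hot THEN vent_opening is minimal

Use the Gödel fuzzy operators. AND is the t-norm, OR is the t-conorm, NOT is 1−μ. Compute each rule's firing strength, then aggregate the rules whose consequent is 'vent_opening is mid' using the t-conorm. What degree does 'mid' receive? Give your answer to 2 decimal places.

0.54

R1: ¬hot=1−0.49=0.51, saturated=0.43; AND[min(a, b)] → w = 0.43
R2: (dim=0.54 OR hot=0.49) = 0.54; AND[min(a, b)] with bright=0.88 → w = 0.54
R3: dim=0.54, hot=0.49, moist=0.24; AND[min(a, b)] → w = 0.24
R4: bright=0.88, moist=0.24; AND[min(a, b)] → w = 0.24
R5: hot=0.49 → w = 0.49
Rules with consequent 'mid': {R2, R3, R4} → strengths 0.54, 0.24, 0.24
Aggregate via t-conorm [max(a, b)]: 0.54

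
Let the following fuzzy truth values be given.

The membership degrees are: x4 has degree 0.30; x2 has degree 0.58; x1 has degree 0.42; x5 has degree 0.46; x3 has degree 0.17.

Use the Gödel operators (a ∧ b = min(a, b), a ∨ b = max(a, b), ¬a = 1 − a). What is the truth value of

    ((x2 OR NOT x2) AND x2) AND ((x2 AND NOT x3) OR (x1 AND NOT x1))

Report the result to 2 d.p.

0.58

NOT x2 = 1 − 0.58 = 0.42
x2 OR NOT x2 = max(a, b) on (0.58, 0.42) = 0.58
(x2 OR NOT x2) AND x2 = min(a, b) on (0.58, 0.58) = 0.58
NOT x3 = 1 − 0.17 = 0.83
x2 AND NOT x3 = min(a, b) on (0.58, 0.83) = 0.58
NOT x1 = 1 − 0.42 = 0.58
x1 AND NOT x1 = min(a, b) on (0.42, 0.58) = 0.42
(x2 AND NOT x3) OR (x1 AND NOT x1) = max(a, b) on (0.58, 0.42) = 0.58
((x2 OR NOT x2) AND x2) AND ((x2 AND NOT x3) OR (x1 AND NOT x1)) = min(a, b) on (0.58, 0.58) = 0.58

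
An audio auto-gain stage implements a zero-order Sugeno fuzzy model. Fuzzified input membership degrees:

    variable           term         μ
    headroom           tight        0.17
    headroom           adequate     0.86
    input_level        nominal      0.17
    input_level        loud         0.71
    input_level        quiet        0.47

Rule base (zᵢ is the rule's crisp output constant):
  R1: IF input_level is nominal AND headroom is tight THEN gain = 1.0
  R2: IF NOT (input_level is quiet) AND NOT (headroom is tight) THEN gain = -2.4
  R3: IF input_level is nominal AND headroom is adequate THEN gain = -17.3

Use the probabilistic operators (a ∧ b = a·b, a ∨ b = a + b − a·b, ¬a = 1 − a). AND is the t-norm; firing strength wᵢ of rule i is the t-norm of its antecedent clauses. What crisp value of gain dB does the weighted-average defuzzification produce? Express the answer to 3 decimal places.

R1 (z=1.0): nominal=0.17, tight=0.17; AND[a·b] → w = 0.0289
R2 (z=-2.4): ¬quiet=1−0.47=0.53, ¬tight=1−0.17=0.83; AND[a·b] → w = 0.4399
R3 (z=-17.3): nominal=0.17, adequate=0.86; AND[a·b] → w = 0.1462
Weighted average = (0.0289·1.0 + 0.4399·-2.4 + 0.1462·-17.3) / (0.0289 + 0.4399 + 0.1462)
  = -3.5561 / 0.6150 = -5.782

-5.782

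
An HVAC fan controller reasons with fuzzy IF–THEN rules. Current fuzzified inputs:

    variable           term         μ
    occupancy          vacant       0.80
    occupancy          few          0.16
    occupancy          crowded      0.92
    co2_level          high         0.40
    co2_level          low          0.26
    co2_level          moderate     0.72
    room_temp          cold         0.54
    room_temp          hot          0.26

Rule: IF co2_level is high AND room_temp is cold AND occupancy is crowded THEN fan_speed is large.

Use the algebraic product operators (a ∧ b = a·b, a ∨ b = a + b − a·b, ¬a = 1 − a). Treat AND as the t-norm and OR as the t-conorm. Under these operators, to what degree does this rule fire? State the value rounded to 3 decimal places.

firing strength: high=0.40, cold=0.54, crowded=0.92; AND[a·b] → w = 0.1987

0.199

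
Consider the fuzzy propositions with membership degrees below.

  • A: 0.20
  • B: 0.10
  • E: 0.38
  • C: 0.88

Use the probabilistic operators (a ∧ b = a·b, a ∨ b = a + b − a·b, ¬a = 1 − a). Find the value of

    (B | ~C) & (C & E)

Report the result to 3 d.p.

~C = 1 − 0.8800 = 0.1200
B | ~C = a + b − a·b on (0.1000, 0.1200) = 0.2080
C & E = a·b on (0.8800, 0.3800) = 0.3344
(B | ~C) & (C & E) = a·b on (0.2080, 0.3344) = 0.0696

0.070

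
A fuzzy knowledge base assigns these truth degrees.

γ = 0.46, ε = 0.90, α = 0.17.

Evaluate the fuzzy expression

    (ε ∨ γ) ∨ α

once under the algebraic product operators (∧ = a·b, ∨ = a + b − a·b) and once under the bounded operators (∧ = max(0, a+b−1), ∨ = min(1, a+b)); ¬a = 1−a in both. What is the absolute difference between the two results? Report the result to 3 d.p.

0.045

Under algebraic product:
  ε ∨ γ = a + b − a·b on (0.9000, 0.4600) = 0.9460
  (ε ∨ γ) ∨ α = a + b − a·b on (0.9460, 0.1700) = 0.9552
  → value = 0.9552
Under bounded:
  ε ∨ γ = min(1, a+b) on (0.90, 0.46) = 1.00
  (ε ∨ γ) ∨ α = min(1, a+b) on (1.00, 0.17) = 1.00
  → value = 1.0000
|0.9552 − 1.0000| = 0.045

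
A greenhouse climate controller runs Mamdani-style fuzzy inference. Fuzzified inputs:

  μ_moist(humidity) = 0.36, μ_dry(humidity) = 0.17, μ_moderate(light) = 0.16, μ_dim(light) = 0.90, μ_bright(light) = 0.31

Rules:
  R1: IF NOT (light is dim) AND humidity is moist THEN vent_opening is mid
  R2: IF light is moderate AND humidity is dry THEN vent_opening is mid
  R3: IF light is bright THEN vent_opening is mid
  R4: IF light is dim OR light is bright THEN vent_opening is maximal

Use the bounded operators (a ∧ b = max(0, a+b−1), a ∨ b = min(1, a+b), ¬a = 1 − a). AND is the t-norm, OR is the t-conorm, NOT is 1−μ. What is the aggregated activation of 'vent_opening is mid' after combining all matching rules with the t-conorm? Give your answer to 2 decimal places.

0.31

R1: ¬dim=1−0.90=0.10, moist=0.36; AND[max(0, a+b−1)] → w = 0.00
R2: moderate=0.16, dry=0.17; AND[max(0, a+b−1)] → w = 0.00
R3: bright=0.31 → w = 0.31
R4: dim=0.90, bright=0.31; OR[min(1, a+b)] → w = 1.00
Rules with consequent 'mid': {R1, R2, R3} → strengths 0.00, 0.00, 0.31
Aggregate via t-conorm [min(1, a+b)]: 0.31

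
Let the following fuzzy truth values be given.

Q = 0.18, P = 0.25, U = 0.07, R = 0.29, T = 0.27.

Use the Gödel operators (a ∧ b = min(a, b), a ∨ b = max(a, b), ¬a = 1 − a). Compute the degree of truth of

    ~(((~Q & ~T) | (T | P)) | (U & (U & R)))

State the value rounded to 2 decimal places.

0.27

~Q = 1 − 0.18 = 0.82
~T = 1 − 0.27 = 0.73
~Q & ~T = min(a, b) on (0.82, 0.73) = 0.73
T | P = max(a, b) on (0.27, 0.25) = 0.27
(~Q & ~T) | (T | P) = max(a, b) on (0.73, 0.27) = 0.73
U & R = min(a, b) on (0.07, 0.29) = 0.07
U & (U & R) = min(a, b) on (0.07, 0.07) = 0.07
((~Q & ~T) | (T | P)) | (U & (U & R)) = max(a, b) on (0.73, 0.07) = 0.73
~(((~Q & ~T) | (T | P)) | (U & (U & R))) = 1 − 0.73 = 0.27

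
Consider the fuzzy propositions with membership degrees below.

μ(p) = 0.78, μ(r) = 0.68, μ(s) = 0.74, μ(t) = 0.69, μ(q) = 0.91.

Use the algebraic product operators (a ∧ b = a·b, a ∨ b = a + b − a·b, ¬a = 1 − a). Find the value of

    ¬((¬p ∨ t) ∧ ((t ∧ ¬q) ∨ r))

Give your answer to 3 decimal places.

0.469

¬p = 1 − 0.7800 = 0.2200
¬p ∨ t = a + b − a·b on (0.2200, 0.6900) = 0.7582
¬q = 1 − 0.9100 = 0.0900
t ∧ ¬q = a·b on (0.6900, 0.0900) = 0.0621
(t ∧ ¬q) ∨ r = a + b − a·b on (0.0621, 0.6800) = 0.6999
(¬p ∨ t) ∧ ((t ∧ ¬q) ∨ r) = a·b on (0.7582, 0.6999) = 0.5306
¬((¬p ∨ t) ∧ ((t ∧ ¬q) ∨ r)) = 1 − 0.5306 = 0.4694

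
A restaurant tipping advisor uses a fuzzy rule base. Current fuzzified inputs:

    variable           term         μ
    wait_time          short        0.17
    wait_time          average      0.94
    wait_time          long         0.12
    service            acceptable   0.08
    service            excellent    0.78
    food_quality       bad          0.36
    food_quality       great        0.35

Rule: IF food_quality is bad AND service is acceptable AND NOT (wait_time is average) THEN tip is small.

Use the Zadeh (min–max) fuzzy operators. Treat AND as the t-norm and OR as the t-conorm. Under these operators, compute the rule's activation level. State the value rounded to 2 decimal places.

firing strength: bad=0.36, acceptable=0.08, ¬average=1−0.94=0.06; AND[min(a, b)] → w = 0.06

0.06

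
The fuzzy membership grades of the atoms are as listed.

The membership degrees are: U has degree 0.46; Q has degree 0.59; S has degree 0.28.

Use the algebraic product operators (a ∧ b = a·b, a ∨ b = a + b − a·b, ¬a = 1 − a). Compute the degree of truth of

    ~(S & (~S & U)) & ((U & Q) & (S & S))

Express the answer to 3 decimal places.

~S = 1 − 0.2800 = 0.7200
~S & U = a·b on (0.7200, 0.4600) = 0.3312
S & (~S & U) = a·b on (0.2800, 0.3312) = 0.0927
~(S & (~S & U)) = 1 − 0.0927 = 0.9073
U & Q = a·b on (0.4600, 0.5900) = 0.2714
S & S = a·b on (0.2800, 0.2800) = 0.0784
(U & Q) & (S & S) = a·b on (0.2714, 0.0784) = 0.0213
~(S & (~S & U)) & ((U & Q) & (S & S)) = a·b on (0.9073, 0.0213) = 0.0193

0.019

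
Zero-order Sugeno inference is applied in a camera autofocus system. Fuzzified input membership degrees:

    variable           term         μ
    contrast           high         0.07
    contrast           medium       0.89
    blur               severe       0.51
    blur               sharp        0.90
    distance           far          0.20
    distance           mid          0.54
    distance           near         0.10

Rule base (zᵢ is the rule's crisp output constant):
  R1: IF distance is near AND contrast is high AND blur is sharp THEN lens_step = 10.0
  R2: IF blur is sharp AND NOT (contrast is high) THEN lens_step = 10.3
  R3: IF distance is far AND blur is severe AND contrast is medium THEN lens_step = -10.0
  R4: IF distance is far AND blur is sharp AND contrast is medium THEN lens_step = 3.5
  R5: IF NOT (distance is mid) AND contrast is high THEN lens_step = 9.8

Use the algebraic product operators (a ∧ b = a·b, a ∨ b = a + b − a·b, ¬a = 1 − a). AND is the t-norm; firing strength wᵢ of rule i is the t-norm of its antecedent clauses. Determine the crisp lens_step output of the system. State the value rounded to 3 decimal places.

7.681

R1 (z=10.0): near=0.10, high=0.07, sharp=0.90; AND[a·b] → w = 0.0063
R2 (z=10.3): sharp=0.90, ¬high=1−0.07=0.93; AND[a·b] → w = 0.8370
R3 (z=-10.0): far=0.20, severe=0.51, medium=0.89; AND[a·b] → w = 0.0908
R4 (z=3.5): far=0.20, sharp=0.90, medium=0.89; AND[a·b] → w = 0.1602
R5 (z=9.8): ¬mid=1−0.54=0.46, high=0.07; AND[a·b] → w = 0.0322
Weighted average = (0.0063·10.0 + 0.8370·10.3 + 0.0908·-10.0 + 0.1602·3.5 + 0.0322·9.8) / (0.0063 + 0.8370 + 0.0908 + 0.1602 + 0.0322)
  = 8.6526 / 1.1265 = 7.681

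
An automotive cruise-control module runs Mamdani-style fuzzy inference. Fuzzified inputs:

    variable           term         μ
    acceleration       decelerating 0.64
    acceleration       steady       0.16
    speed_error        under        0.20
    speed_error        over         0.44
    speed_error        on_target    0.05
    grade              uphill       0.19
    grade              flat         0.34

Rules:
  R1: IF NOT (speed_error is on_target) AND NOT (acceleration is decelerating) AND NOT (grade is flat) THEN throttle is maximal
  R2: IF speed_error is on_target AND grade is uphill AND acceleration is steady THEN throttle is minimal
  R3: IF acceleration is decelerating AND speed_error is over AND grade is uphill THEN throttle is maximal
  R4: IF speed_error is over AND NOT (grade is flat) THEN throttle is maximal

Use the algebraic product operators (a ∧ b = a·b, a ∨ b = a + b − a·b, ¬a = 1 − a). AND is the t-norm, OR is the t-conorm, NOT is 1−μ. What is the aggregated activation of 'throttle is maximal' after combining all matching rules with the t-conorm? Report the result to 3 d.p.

R1: ¬on_target=1−0.05=0.95, ¬decelerating=1−0.64=0.36, ¬flat=1−0.34=0.66; AND[a·b] → w = 0.2257
R2: on_target=0.05, uphill=0.19, steady=0.16; AND[a·b] → w = 0.0015
R3: decelerating=0.64, over=0.44, uphill=0.19; AND[a·b] → w = 0.0535
R4: over=0.44, ¬flat=1−0.34=0.66; AND[a·b] → w = 0.2904
Rules with consequent 'maximal': {R1, R3, R4} → strengths 0.2257, 0.0535, 0.2904
Aggregate via t-conorm [a + b − a·b]: 0.4800

0.480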